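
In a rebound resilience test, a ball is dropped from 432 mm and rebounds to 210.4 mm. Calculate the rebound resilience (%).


Resilience = h_rebound / h_drop * 100
= 210.4 / 432 * 100
= 48.7%

48.7%


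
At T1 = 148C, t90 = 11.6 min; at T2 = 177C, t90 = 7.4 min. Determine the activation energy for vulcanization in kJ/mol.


T1 = 421.15 K, T2 = 450.15 K
1/T1 - 1/T2 = 1.5297e-04
ln(t1/t2) = ln(11.6/7.4) = 0.4495
Ea = 8.314 * 0.4495 / 1.5297e-04 = 24432.0566 J/mol
Ea = 24.43 kJ/mol

24.43 kJ/mol


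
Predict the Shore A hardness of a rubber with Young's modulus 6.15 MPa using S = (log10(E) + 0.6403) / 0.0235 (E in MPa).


log10(E) = 0.0235*S - 0.6403  =>  S = (log10(E) + 0.6403) / 0.0235
log10(6.15) = 0.788875
S = (0.788875 + 0.6403) / 0.0235 = 1.429175 / 0.0235
S = 60.8

Shore A = 60.8


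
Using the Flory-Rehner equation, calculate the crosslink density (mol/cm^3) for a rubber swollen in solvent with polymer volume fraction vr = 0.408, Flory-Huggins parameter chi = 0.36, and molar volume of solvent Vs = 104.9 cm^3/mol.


ln(1 - vr) = ln(1 - 0.408) = -0.5242
Numerator = -((-0.5242) + 0.408 + 0.36 * 0.408^2) = 0.0563
Denominator = 104.9 * (0.408^(1/3) - 0.408/2) = 56.4033
nu = 0.0563 / 56.4033 = 9.9855e-04 mol/cm^3

9.9855e-04 mol/cm^3


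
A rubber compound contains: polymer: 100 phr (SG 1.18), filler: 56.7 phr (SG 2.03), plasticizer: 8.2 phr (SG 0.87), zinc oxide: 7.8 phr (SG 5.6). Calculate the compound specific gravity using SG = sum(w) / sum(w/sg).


Sum of weights = 172.7
Volume contributions:
  polymer: 100/1.18 = 84.7458
  filler: 56.7/2.03 = 27.9310
  plasticizer: 8.2/0.87 = 9.4253
  zinc oxide: 7.8/5.6 = 1.3929
Sum of volumes = 123.4949
SG = 172.7 / 123.4949 = 1.398

SG = 1.398


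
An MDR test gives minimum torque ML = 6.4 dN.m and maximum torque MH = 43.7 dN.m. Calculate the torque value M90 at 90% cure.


M90 = ML + 0.9 * (MH - ML)
M90 = 6.4 + 0.9 * (43.7 - 6.4)
M90 = 6.4 + 0.9 * 37.3
M90 = 39.97 dN.m

39.97 dN.m


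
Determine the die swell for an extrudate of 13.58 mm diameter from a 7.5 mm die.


Die swell ratio = D_extrudate / D_die
= 13.58 / 7.5
= 1.811

Die swell = 1.811


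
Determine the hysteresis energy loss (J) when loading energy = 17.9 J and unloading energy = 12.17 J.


Hysteresis loss = loading - unloading
= 17.9 - 12.17
= 5.73 J

5.73 J


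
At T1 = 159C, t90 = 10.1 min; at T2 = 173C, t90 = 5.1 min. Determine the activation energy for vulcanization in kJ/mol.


T1 = 432.15 K, T2 = 446.15 K
1/T1 - 1/T2 = 7.2613e-05
ln(t1/t2) = ln(10.1/5.1) = 0.6833
Ea = 8.314 * 0.6833 / 7.2613e-05 = 78235.8073 J/mol
Ea = 78.24 kJ/mol

78.24 kJ/mol


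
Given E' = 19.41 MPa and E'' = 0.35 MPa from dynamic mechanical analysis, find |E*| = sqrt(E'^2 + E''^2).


|E*| = sqrt(E'^2 + E''^2)
= sqrt(19.41^2 + 0.35^2)
= sqrt(376.7481 + 0.1225)
= 19.413 MPa

19.413 MPa


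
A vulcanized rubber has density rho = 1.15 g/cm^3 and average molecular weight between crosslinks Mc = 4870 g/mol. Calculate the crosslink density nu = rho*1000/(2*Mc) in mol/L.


nu = rho * 1000 / (2 * Mc)
nu = 1.15 * 1000 / (2 * 4870)
nu = 1150.0 / 9740
nu = 0.1181 mol/L

0.1181 mol/L


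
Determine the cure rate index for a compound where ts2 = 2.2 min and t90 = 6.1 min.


CRI = 100 / (t90 - ts2)
= 100 / (6.1 - 2.2)
= 100 / 3.9
= 25.64 min^-1

25.64 min^-1


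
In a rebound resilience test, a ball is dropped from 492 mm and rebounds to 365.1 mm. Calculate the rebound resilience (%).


Resilience = h_rebound / h_drop * 100
= 365.1 / 492 * 100
= 74.2%

74.2%


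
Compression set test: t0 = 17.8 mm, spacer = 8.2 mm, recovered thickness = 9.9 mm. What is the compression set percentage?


CS = (t0 - recovered) / (t0 - ts) * 100
= (17.8 - 9.9) / (17.8 - 8.2) * 100
= 7.9 / 9.6 * 100
= 82.3%

82.3%


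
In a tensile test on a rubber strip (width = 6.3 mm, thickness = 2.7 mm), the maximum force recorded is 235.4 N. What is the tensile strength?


Area = width * thickness = 6.3 * 2.7 = 17.01 mm^2
TS = force / area = 235.4 / 17.01 = 13.84 MPa

13.84 MPa


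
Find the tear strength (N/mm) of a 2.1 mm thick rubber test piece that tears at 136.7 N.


Tear strength = force / thickness
= 136.7 / 2.1
= 65.1 N/mm

65.1 N/mm


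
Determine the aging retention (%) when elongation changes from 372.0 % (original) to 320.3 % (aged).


Retention = aged / original * 100
= 320.3 / 372.0 * 100
= 86.1%

86.1%


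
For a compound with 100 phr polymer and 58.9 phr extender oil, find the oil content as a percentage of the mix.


Oil % = oil / (100 + oil) * 100
= 58.9 / (100 + 58.9) * 100
= 58.9 / 158.9 * 100
= 37.07%

37.07%


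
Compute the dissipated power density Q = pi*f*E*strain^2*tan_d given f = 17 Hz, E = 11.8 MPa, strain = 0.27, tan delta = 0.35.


Q = pi * f * E * strain^2 * tan_d
= pi * 17 * 11.8 * 0.27^2 * 0.35
= pi * 17 * 11.8 * 0.0729 * 0.35
= 16.0796

Q = 16.0796


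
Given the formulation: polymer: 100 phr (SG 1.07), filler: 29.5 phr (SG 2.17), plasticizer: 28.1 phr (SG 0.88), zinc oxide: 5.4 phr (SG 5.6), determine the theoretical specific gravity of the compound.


Sum of weights = 163.0
Volume contributions:
  polymer: 100/1.07 = 93.4579
  filler: 29.5/2.17 = 13.5945
  plasticizer: 28.1/0.88 = 31.9318
  zinc oxide: 5.4/5.6 = 0.9643
Sum of volumes = 139.9485
SG = 163.0 / 139.9485 = 1.165

SG = 1.165


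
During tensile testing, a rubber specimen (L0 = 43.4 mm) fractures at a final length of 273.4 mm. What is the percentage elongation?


Elongation = (Lf - L0) / L0 * 100
= (273.4 - 43.4) / 43.4 * 100
= 230.0 / 43.4 * 100
= 530.0%

530.0%


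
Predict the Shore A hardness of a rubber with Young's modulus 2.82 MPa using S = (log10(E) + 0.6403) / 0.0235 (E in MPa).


log10(E) = 0.0235*S - 0.6403  =>  S = (log10(E) + 0.6403) / 0.0235
log10(2.82) = 0.450249
S = (0.450249 + 0.6403) / 0.0235 = 1.090549 / 0.0235
S = 46.4

Shore A = 46.4


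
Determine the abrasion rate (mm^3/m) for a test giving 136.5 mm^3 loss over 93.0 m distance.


Rate = volume_loss / distance
= 136.5 / 93.0
= 1.468 mm^3/m

1.468 mm^3/m


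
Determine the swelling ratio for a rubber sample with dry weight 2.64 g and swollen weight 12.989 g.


Q = W_swollen / W_dry
Q = 12.989 / 2.64
Q = 4.92

Q = 4.92


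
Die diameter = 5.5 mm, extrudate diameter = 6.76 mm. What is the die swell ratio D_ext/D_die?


Die swell ratio = D_extrudate / D_die
= 6.76 / 5.5
= 1.229

Die swell = 1.229


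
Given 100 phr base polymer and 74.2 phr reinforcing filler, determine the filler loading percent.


Filler % = filler / (rubber + filler) * 100
= 74.2 / (100 + 74.2) * 100
= 74.2 / 174.2 * 100
= 42.59%

42.59%


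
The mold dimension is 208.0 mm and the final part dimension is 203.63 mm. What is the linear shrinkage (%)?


Shrinkage = (mold - part) / mold * 100
= (208.0 - 203.63) / 208.0 * 100
= 4.37 / 208.0 * 100
= 2.1%

2.1%


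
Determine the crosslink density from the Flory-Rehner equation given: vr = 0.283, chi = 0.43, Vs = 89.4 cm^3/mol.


ln(1 - vr) = ln(1 - 0.283) = -0.3327
Numerator = -((-0.3327) + 0.283 + 0.43 * 0.283^2) = 0.0152
Denominator = 89.4 * (0.283^(1/3) - 0.283/2) = 46.0447
nu = 0.0152 / 46.0447 = 3.3101e-04 mol/cm^3

3.3101e-04 mol/cm^3


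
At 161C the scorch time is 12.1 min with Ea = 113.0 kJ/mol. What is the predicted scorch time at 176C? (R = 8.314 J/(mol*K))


Convert temperatures: T1 = 161 + 273.15 = 434.15 K, T2 = 176 + 273.15 = 449.15 K
ts2_new = 12.1 * exp(113000 / 8.314 * (1/449.15 - 1/434.15))
1/T2 - 1/T1 = -7.6924e-05
ts2_new = 4.25 min

4.25 min


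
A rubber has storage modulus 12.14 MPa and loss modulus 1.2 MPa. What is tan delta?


tan delta = E'' / E'
= 1.2 / 12.14
= 0.0988

tan delta = 0.0988


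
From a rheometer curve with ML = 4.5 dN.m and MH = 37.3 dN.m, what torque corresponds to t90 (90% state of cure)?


M90 = ML + 0.9 * (MH - ML)
M90 = 4.5 + 0.9 * (37.3 - 4.5)
M90 = 4.5 + 0.9 * 32.8
M90 = 34.02 dN.m

34.02 dN.m


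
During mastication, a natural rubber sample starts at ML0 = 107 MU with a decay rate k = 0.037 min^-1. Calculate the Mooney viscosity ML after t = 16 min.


ML = ML0 * exp(-k * t)
ML = 107 * exp(-0.037 * 16)
ML = 107 * 0.5532
ML = 59.19 MU

59.19 MU


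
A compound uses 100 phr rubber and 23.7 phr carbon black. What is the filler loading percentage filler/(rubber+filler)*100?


Filler % = filler / (rubber + filler) * 100
= 23.7 / (100 + 23.7) * 100
= 23.7 / 123.7 * 100
= 19.16%

19.16%


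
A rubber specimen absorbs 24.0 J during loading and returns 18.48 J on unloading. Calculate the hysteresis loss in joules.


Hysteresis loss = loading - unloading
= 24.0 - 18.48
= 5.52 J

5.52 J


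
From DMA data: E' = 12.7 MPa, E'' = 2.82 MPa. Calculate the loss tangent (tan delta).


tan delta = E'' / E'
= 2.82 / 12.7
= 0.222

tan delta = 0.222


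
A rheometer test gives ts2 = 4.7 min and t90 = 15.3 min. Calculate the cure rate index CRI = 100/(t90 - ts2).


CRI = 100 / (t90 - ts2)
= 100 / (15.3 - 4.7)
= 100 / 10.6
= 9.43 min^-1

9.43 min^-1


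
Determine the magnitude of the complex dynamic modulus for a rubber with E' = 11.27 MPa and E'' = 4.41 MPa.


|E*| = sqrt(E'^2 + E''^2)
= sqrt(11.27^2 + 4.41^2)
= sqrt(127.0129 + 19.4481)
= 12.102 MPa

12.102 MPa


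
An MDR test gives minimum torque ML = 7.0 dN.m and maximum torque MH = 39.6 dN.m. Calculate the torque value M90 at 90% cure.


M90 = ML + 0.9 * (MH - ML)
M90 = 7.0 + 0.9 * (39.6 - 7.0)
M90 = 7.0 + 0.9 * 32.6
M90 = 36.34 dN.m

36.34 dN.m


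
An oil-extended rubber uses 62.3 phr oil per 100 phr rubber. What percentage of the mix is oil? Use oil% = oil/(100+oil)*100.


Oil % = oil / (100 + oil) * 100
= 62.3 / (100 + 62.3) * 100
= 62.3 / 162.3 * 100
= 38.39%

38.39%


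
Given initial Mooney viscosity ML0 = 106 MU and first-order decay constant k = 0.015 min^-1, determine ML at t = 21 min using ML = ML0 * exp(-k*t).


ML = ML0 * exp(-k * t)
ML = 106 * exp(-0.015 * 21)
ML = 106 * 0.7298
ML = 77.36 MU

77.36 MU


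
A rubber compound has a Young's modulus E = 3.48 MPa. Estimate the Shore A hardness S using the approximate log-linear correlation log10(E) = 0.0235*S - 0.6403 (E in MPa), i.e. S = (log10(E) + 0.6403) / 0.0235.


log10(E) = 0.0235*S - 0.6403  =>  S = (log10(E) + 0.6403) / 0.0235
log10(3.48) = 0.541579
S = (0.541579 + 0.6403) / 0.0235 = 1.181879 / 0.0235
S = 50.3

Shore A = 50.3


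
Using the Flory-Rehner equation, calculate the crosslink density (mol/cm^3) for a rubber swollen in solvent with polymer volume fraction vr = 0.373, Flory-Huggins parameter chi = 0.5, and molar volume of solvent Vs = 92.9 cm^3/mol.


ln(1 - vr) = ln(1 - 0.373) = -0.4668
Numerator = -((-0.4668) + 0.373 + 0.5 * 0.373^2) = 0.0242
Denominator = 92.9 * (0.373^(1/3) - 0.373/2) = 49.5473
nu = 0.0242 / 49.5473 = 4.8931e-04 mol/cm^3

4.8931e-04 mol/cm^3


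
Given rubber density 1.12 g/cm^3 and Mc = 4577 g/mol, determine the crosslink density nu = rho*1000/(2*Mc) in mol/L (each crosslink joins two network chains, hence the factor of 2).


nu = rho * 1000 / (2 * Mc)
nu = 1.12 * 1000 / (2 * 4577)
nu = 1120.0 / 9154
nu = 0.1224 mol/L

0.1224 mol/L


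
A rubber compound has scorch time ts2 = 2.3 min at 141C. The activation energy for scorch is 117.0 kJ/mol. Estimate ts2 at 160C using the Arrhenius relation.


Convert temperatures: T1 = 141 + 273.15 = 414.15 K, T2 = 160 + 273.15 = 433.15 K
ts2_new = 2.3 * exp(117000 / 8.314 * (1/433.15 - 1/414.15))
1/T2 - 1/T1 = -1.0592e-04
ts2_new = 0.52 min

0.52 min


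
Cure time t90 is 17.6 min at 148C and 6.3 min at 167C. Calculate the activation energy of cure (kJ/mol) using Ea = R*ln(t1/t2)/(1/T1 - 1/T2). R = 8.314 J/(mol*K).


T1 = 421.15 K, T2 = 440.15 K
1/T1 - 1/T2 = 1.0250e-04
ln(t1/t2) = ln(17.6/6.3) = 1.0273
Ea = 8.314 * 1.0273 / 1.0250e-04 = 83332.0463 J/mol
Ea = 83.33 kJ/mol

83.33 kJ/mol


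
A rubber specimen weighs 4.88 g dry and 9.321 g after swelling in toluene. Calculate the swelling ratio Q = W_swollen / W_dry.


Q = W_swollen / W_dry
Q = 9.321 / 4.88
Q = 1.91

Q = 1.91


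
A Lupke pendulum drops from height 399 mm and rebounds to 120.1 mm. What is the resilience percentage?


Resilience = h_rebound / h_drop * 100
= 120.1 / 399 * 100
= 30.1%

30.1%


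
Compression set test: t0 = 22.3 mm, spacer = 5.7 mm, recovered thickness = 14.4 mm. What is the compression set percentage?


CS = (t0 - recovered) / (t0 - ts) * 100
= (22.3 - 14.4) / (22.3 - 5.7) * 100
= 7.9 / 16.6 * 100
= 47.6%

47.6%


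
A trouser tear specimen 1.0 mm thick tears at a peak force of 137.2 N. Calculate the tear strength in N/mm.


Tear strength = force / thickness
= 137.2 / 1.0
= 137.2 N/mm

137.2 N/mm


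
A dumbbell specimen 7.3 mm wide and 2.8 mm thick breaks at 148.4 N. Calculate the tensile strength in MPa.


Area = width * thickness = 7.3 * 2.8 = 20.44 mm^2
TS = force / area = 148.4 / 20.44 = 7.26 MPa

7.26 MPa


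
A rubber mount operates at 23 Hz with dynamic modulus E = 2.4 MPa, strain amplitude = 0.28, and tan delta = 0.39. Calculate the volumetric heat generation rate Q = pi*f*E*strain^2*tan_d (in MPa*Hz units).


Q = pi * f * E * strain^2 * tan_d
= pi * 23 * 2.4 * 0.28^2 * 0.39
= pi * 23 * 2.4 * 0.0784 * 0.39
= 5.3024

Q = 5.3024


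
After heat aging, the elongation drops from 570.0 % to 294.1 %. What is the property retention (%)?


Retention = aged / original * 100
= 294.1 / 570.0 * 100
= 51.6%

51.6%


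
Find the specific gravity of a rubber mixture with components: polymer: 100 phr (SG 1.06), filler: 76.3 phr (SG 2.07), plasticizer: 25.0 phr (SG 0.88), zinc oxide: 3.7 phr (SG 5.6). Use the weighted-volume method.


Sum of weights = 205.0
Volume contributions:
  polymer: 100/1.06 = 94.3396
  filler: 76.3/2.07 = 36.8599
  plasticizer: 25.0/0.88 = 28.4091
  zinc oxide: 3.7/5.6 = 0.6607
Sum of volumes = 160.2693
SG = 205.0 / 160.2693 = 1.279

SG = 1.279


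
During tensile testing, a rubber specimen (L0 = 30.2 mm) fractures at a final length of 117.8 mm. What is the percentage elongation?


Elongation = (Lf - L0) / L0 * 100
= (117.8 - 30.2) / 30.2 * 100
= 87.6 / 30.2 * 100
= 290.1%

290.1%


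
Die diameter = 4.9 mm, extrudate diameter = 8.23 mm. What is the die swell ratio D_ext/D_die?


Die swell ratio = D_extrudate / D_die
= 8.23 / 4.9
= 1.68

Die swell = 1.68


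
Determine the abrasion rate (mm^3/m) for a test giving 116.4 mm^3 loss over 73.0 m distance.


Rate = volume_loss / distance
= 116.4 / 73.0
= 1.595 mm^3/m

1.595 mm^3/m


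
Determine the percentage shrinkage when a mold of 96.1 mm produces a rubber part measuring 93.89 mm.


Shrinkage = (mold - part) / mold * 100
= (96.1 - 93.89) / 96.1 * 100
= 2.21 / 96.1 * 100
= 2.3%

2.3%


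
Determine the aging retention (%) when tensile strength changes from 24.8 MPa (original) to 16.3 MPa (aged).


Retention = aged / original * 100
= 16.3 / 24.8 * 100
= 65.7%

65.7%


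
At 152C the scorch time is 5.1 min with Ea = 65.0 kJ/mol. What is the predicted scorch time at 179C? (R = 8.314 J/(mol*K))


Convert temperatures: T1 = 152 + 273.15 = 425.15 K, T2 = 179 + 273.15 = 452.15 K
ts2_new = 5.1 * exp(65000 / 8.314 * (1/452.15 - 1/425.15))
1/T2 - 1/T1 = -1.4046e-04
ts2_new = 1.7 min

1.7 min


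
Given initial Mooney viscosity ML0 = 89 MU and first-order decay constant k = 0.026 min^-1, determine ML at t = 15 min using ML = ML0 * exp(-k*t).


ML = ML0 * exp(-k * t)
ML = 89 * exp(-0.026 * 15)
ML = 89 * 0.6771
ML = 60.26 MU

60.26 MU


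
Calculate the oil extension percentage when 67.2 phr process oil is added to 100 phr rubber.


Oil % = oil / (100 + oil) * 100
= 67.2 / (100 + 67.2) * 100
= 67.2 / 167.2 * 100
= 40.19%

40.19%


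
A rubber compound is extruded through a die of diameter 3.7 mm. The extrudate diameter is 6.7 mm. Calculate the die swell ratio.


Die swell ratio = D_extrudate / D_die
= 6.7 / 3.7
= 1.811

Die swell = 1.811


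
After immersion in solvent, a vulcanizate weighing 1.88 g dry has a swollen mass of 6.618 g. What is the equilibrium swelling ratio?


Q = W_swollen / W_dry
Q = 6.618 / 1.88
Q = 3.52

Q = 3.52


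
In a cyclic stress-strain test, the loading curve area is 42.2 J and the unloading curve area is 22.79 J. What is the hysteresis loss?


Hysteresis loss = loading - unloading
= 42.2 - 22.79
= 19.41 J

19.41 J


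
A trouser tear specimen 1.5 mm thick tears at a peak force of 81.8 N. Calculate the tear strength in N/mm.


Tear strength = force / thickness
= 81.8 / 1.5
= 54.53 N/mm

54.53 N/mm


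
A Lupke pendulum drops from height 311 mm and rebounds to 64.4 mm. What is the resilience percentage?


Resilience = h_rebound / h_drop * 100
= 64.4 / 311 * 100
= 20.7%

20.7%


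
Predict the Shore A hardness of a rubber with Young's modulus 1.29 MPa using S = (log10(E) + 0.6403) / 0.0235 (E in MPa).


log10(E) = 0.0235*S - 0.6403  =>  S = (log10(E) + 0.6403) / 0.0235
log10(1.29) = 0.110590
S = (0.110590 + 0.6403) / 0.0235 = 0.750890 / 0.0235
S = 32.0

Shore A = 32.0


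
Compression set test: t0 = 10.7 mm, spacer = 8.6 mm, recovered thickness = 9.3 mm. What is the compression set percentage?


CS = (t0 - recovered) / (t0 - ts) * 100
= (10.7 - 9.3) / (10.7 - 8.6) * 100
= 1.4 / 2.1 * 100
= 66.7%

66.7%


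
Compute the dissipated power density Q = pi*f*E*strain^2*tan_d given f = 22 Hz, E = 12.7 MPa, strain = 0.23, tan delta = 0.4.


Q = pi * f * E * strain^2 * tan_d
= pi * 22 * 12.7 * 0.23^2 * 0.4
= pi * 22 * 12.7 * 0.0529 * 0.4
= 18.5734

Q = 18.5734


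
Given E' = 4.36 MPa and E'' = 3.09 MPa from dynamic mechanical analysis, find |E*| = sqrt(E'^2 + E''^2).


|E*| = sqrt(E'^2 + E''^2)
= sqrt(4.36^2 + 3.09^2)
= sqrt(19.0096 + 9.5481)
= 5.344 MPa

5.344 MPa


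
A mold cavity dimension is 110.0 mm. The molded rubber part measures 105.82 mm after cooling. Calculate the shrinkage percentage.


Shrinkage = (mold - part) / mold * 100
= (110.0 - 105.82) / 110.0 * 100
= 4.18 / 110.0 * 100
= 3.8%

3.8%


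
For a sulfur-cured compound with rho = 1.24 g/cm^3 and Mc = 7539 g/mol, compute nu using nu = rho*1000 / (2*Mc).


nu = rho * 1000 / (2 * Mc)
nu = 1.24 * 1000 / (2 * 7539)
nu = 1240.0 / 15078
nu = 0.0822 mol/L

0.0822 mol/L


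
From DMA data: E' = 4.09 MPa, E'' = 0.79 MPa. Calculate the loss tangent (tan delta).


tan delta = E'' / E'
= 0.79 / 4.09
= 0.1932

tan delta = 0.1932


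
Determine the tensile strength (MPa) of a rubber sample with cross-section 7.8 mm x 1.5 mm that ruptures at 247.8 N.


Area = width * thickness = 7.8 * 1.5 = 11.7 mm^2
TS = force / area = 247.8 / 11.7 = 21.18 MPa

21.18 MPa


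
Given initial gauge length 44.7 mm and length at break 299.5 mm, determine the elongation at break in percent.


Elongation = (Lf - L0) / L0 * 100
= (299.5 - 44.7) / 44.7 * 100
= 254.8 / 44.7 * 100
= 570.0%

570.0%


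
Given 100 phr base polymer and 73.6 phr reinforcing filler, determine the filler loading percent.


Filler % = filler / (rubber + filler) * 100
= 73.6 / (100 + 73.6) * 100
= 73.6 / 173.6 * 100
= 42.4%

42.4%


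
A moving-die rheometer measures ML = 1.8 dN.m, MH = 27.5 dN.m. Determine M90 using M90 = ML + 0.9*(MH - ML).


M90 = ML + 0.9 * (MH - ML)
M90 = 1.8 + 0.9 * (27.5 - 1.8)
M90 = 1.8 + 0.9 * 25.7
M90 = 24.93 dN.m

24.93 dN.m


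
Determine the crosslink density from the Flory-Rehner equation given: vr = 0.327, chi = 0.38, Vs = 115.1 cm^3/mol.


ln(1 - vr) = ln(1 - 0.327) = -0.3960
Numerator = -((-0.3960) + 0.327 + 0.38 * 0.327^2) = 0.0284
Denominator = 115.1 * (0.327^(1/3) - 0.327/2) = 60.4784
nu = 0.0284 / 60.4784 = 4.6921e-04 mol/cm^3

4.6921e-04 mol/cm^3


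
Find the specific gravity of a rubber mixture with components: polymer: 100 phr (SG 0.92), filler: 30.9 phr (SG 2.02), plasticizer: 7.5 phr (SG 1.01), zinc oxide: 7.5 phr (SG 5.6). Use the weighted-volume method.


Sum of weights = 145.9
Volume contributions:
  polymer: 100/0.92 = 108.6957
  filler: 30.9/2.02 = 15.2970
  plasticizer: 7.5/1.01 = 7.4257
  zinc oxide: 7.5/5.6 = 1.3393
Sum of volumes = 132.7577
SG = 145.9 / 132.7577 = 1.099

SG = 1.099


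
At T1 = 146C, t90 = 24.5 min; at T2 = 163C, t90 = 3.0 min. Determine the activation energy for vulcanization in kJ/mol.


T1 = 419.15 K, T2 = 436.15 K
1/T1 - 1/T2 = 9.2992e-05
ln(t1/t2) = ln(24.5/3.0) = 2.1001
Ea = 8.314 * 2.1001 / 9.2992e-05 = 187757.9438 J/mol
Ea = 187.76 kJ/mol

187.76 kJ/mol


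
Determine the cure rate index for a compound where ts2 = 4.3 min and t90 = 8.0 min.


CRI = 100 / (t90 - ts2)
= 100 / (8.0 - 4.3)
= 100 / 3.7
= 27.03 min^-1

27.03 min^-1


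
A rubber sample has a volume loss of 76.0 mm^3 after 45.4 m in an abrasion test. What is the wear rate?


Rate = volume_loss / distance
= 76.0 / 45.4
= 1.674 mm^3/m

1.674 mm^3/m


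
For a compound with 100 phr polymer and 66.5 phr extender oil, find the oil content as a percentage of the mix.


Oil % = oil / (100 + oil) * 100
= 66.5 / (100 + 66.5) * 100
= 66.5 / 166.5 * 100
= 39.94%

39.94%


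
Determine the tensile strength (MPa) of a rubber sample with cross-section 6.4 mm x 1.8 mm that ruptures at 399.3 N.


Area = width * thickness = 6.4 * 1.8 = 11.52 mm^2
TS = force / area = 399.3 / 11.52 = 34.66 MPa

34.66 MPa


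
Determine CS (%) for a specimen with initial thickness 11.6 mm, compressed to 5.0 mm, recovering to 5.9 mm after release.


CS = (t0 - recovered) / (t0 - ts) * 100
= (11.6 - 5.9) / (11.6 - 5.0) * 100
= 5.7 / 6.6 * 100
= 86.4%

86.4%


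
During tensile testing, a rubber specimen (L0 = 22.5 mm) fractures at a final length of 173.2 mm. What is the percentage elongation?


Elongation = (Lf - L0) / L0 * 100
= (173.2 - 22.5) / 22.5 * 100
= 150.7 / 22.5 * 100
= 669.8%

669.8%


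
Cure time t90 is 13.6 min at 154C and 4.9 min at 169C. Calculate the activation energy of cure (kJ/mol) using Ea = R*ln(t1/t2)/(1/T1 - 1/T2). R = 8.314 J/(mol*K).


T1 = 427.15 K, T2 = 442.15 K
1/T1 - 1/T2 = 7.9422e-05
ln(t1/t2) = ln(13.6/4.9) = 1.0208
Ea = 8.314 * 1.0208 / 7.9422e-05 = 106862.2164 J/mol
Ea = 106.86 kJ/mol

106.86 kJ/mol


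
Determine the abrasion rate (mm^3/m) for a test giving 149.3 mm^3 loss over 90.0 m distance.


Rate = volume_loss / distance
= 149.3 / 90.0
= 1.659 mm^3/m

1.659 mm^3/m


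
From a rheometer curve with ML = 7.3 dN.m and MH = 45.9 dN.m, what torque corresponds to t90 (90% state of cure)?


M90 = ML + 0.9 * (MH - ML)
M90 = 7.3 + 0.9 * (45.9 - 7.3)
M90 = 7.3 + 0.9 * 38.6
M90 = 42.04 dN.m

42.04 dN.m


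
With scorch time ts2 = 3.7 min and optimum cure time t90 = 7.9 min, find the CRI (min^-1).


CRI = 100 / (t90 - ts2)
= 100 / (7.9 - 3.7)
= 100 / 4.2
= 23.81 min^-1

23.81 min^-1


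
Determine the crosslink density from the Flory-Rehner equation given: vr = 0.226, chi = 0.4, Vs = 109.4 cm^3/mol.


ln(1 - vr) = ln(1 - 0.226) = -0.2562
Numerator = -((-0.2562) + 0.226 + 0.4 * 0.226^2) = 0.0098
Denominator = 109.4 * (0.226^(1/3) - 0.226/2) = 54.2755
nu = 0.0098 / 54.2755 = 1.7969e-04 mol/cm^3

1.7969e-04 mol/cm^3


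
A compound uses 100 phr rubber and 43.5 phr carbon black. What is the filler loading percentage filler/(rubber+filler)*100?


Filler % = filler / (rubber + filler) * 100
= 43.5 / (100 + 43.5) * 100
= 43.5 / 143.5 * 100
= 30.31%

30.31%


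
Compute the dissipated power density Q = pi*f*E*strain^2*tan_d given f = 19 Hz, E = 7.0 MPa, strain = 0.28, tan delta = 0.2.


Q = pi * f * E * strain^2 * tan_d
= pi * 19 * 7.0 * 0.28^2 * 0.2
= pi * 19 * 7.0 * 0.0784 * 0.2
= 6.5516

Q = 6.5516


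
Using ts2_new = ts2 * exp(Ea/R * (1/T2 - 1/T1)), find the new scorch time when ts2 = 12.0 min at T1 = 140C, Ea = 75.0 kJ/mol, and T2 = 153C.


Convert temperatures: T1 = 140 + 273.15 = 413.15 K, T2 = 153 + 273.15 = 426.15 K
ts2_new = 12.0 * exp(75000 / 8.314 * (1/426.15 - 1/413.15))
1/T2 - 1/T1 = -7.3837e-05
ts2_new = 6.16 min

6.16 min


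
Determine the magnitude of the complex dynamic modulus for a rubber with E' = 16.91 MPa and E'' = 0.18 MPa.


|E*| = sqrt(E'^2 + E''^2)
= sqrt(16.91^2 + 0.18^2)
= sqrt(285.9481 + 0.0324)
= 16.911 MPa

16.911 MPa


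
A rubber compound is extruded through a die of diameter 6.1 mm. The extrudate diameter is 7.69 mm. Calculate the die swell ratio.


Die swell ratio = D_extrudate / D_die
= 7.69 / 6.1
= 1.261

Die swell = 1.261


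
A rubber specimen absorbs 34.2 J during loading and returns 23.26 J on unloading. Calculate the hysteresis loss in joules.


Hysteresis loss = loading - unloading
= 34.2 - 23.26
= 10.94 J

10.94 J


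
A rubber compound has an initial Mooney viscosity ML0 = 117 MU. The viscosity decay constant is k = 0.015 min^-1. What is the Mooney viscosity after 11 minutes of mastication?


ML = ML0 * exp(-k * t)
ML = 117 * exp(-0.015 * 11)
ML = 117 * 0.8479
ML = 99.2 MU

99.2 MU


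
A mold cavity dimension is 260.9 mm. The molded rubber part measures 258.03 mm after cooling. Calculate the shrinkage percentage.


Shrinkage = (mold - part) / mold * 100
= (260.9 - 258.03) / 260.9 * 100
= 2.87 / 260.9 * 100
= 1.1%

1.1%


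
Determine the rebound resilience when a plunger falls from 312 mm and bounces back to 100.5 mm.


Resilience = h_rebound / h_drop * 100
= 100.5 / 312 * 100
= 32.2%

32.2%


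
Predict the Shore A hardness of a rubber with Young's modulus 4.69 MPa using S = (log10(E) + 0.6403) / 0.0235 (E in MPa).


log10(E) = 0.0235*S - 0.6403  =>  S = (log10(E) + 0.6403) / 0.0235
log10(4.69) = 0.671173
S = (0.671173 + 0.6403) / 0.0235 = 1.311473 / 0.0235
S = 55.8

Shore A = 55.8


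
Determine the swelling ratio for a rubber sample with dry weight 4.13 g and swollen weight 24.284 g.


Q = W_swollen / W_dry
Q = 24.284 / 4.13
Q = 5.88

Q = 5.88


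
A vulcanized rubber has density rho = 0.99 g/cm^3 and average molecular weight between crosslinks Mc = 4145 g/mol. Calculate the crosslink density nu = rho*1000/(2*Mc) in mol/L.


nu = rho * 1000 / (2 * Mc)
nu = 0.99 * 1000 / (2 * 4145)
nu = 990.0 / 8290
nu = 0.1194 mol/L

0.1194 mol/L


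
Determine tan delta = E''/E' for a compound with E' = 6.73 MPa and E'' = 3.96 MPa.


tan delta = E'' / E'
= 3.96 / 6.73
= 0.5884

tan delta = 0.5884


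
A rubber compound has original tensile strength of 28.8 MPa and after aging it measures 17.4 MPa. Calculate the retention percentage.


Retention = aged / original * 100
= 17.4 / 28.8 * 100
= 60.4%

60.4%


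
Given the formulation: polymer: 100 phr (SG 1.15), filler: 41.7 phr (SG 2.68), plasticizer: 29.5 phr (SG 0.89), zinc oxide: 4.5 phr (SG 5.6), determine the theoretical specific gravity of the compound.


Sum of weights = 175.7
Volume contributions:
  polymer: 100/1.15 = 86.9565
  filler: 41.7/2.68 = 15.5597
  plasticizer: 29.5/0.89 = 33.1461
  zinc oxide: 4.5/5.6 = 0.8036
Sum of volumes = 136.4659
SG = 175.7 / 136.4659 = 1.288

SG = 1.288


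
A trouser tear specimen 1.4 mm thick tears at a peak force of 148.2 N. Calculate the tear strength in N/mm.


Tear strength = force / thickness
= 148.2 / 1.4
= 105.86 N/mm

105.86 N/mm


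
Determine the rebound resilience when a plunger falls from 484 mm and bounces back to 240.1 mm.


Resilience = h_rebound / h_drop * 100
= 240.1 / 484 * 100
= 49.6%

49.6%


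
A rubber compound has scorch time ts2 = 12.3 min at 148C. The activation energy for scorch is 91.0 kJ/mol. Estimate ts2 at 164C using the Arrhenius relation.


Convert temperatures: T1 = 148 + 273.15 = 421.15 K, T2 = 164 + 273.15 = 437.15 K
ts2_new = 12.3 * exp(91000 / 8.314 * (1/437.15 - 1/421.15))
1/T2 - 1/T1 = -8.6907e-05
ts2_new = 4.75 min

4.75 min


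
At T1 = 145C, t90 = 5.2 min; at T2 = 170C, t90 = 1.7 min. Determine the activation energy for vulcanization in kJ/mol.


T1 = 418.15 K, T2 = 443.15 K
1/T1 - 1/T2 = 1.3491e-04
ln(t1/t2) = ln(5.2/1.7) = 1.1180
Ea = 8.314 * 1.1180 / 1.3491e-04 = 68897.9768 J/mol
Ea = 68.9 kJ/mol

68.9 kJ/mol


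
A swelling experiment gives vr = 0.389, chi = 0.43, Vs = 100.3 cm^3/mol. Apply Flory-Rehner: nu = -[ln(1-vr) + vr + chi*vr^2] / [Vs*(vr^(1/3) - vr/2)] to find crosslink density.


ln(1 - vr) = ln(1 - 0.389) = -0.4927
Numerator = -((-0.4927) + 0.389 + 0.43 * 0.389^2) = 0.0386
Denominator = 100.3 * (0.389^(1/3) - 0.389/2) = 53.7096
nu = 0.0386 / 53.7096 = 7.1850e-04 mol/cm^3

7.1850e-04 mol/cm^3


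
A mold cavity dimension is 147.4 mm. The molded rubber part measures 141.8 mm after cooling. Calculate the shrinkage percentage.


Shrinkage = (mold - part) / mold * 100
= (147.4 - 141.8) / 147.4 * 100
= 5.6 / 147.4 * 100
= 3.8%

3.8%


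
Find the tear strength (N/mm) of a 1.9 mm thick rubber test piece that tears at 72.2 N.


Tear strength = force / thickness
= 72.2 / 1.9
= 38.0 N/mm

38.0 N/mm


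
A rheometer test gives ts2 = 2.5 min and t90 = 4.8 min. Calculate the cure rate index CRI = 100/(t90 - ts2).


CRI = 100 / (t90 - ts2)
= 100 / (4.8 - 2.5)
= 100 / 2.3
= 43.48 min^-1

43.48 min^-1


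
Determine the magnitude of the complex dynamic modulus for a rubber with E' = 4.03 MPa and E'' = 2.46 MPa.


|E*| = sqrt(E'^2 + E''^2)
= sqrt(4.03^2 + 2.46^2)
= sqrt(16.2409 + 6.0516)
= 4.721 MPa

4.721 MPa


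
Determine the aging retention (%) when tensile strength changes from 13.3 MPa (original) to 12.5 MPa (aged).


Retention = aged / original * 100
= 12.5 / 13.3 * 100
= 94.0%

94.0%


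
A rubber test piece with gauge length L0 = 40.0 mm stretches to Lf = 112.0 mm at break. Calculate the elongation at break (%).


Elongation = (Lf - L0) / L0 * 100
= (112.0 - 40.0) / 40.0 * 100
= 72.0 / 40.0 * 100
= 180.0%

180.0%


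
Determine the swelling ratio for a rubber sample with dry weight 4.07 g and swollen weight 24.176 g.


Q = W_swollen / W_dry
Q = 24.176 / 4.07
Q = 5.94

Q = 5.94


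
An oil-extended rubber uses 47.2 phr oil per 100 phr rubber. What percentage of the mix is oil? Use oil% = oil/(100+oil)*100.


Oil % = oil / (100 + oil) * 100
= 47.2 / (100 + 47.2) * 100
= 47.2 / 147.2 * 100
= 32.07%

32.07%


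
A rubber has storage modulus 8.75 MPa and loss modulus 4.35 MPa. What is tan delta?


tan delta = E'' / E'
= 4.35 / 8.75
= 0.4971

tan delta = 0.4971


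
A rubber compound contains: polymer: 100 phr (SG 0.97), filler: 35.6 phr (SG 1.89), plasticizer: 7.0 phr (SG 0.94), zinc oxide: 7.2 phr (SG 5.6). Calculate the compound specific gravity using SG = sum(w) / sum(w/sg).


Sum of weights = 149.8
Volume contributions:
  polymer: 100/0.97 = 103.0928
  filler: 35.6/1.89 = 18.8360
  plasticizer: 7.0/0.94 = 7.4468
  zinc oxide: 7.2/5.6 = 1.2857
Sum of volumes = 130.6613
SG = 149.8 / 130.6613 = 1.146

SG = 1.146


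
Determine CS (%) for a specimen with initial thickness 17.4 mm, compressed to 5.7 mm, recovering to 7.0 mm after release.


CS = (t0 - recovered) / (t0 - ts) * 100
= (17.4 - 7.0) / (17.4 - 5.7) * 100
= 10.4 / 11.7 * 100
= 88.9%

88.9%


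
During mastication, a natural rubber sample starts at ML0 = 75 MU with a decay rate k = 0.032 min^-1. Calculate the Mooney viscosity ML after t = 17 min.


ML = ML0 * exp(-k * t)
ML = 75 * exp(-0.032 * 17)
ML = 75 * 0.5804
ML = 43.53 MU

43.53 MU


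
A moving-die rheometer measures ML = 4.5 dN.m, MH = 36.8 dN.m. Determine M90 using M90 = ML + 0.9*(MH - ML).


M90 = ML + 0.9 * (MH - ML)
M90 = 4.5 + 0.9 * (36.8 - 4.5)
M90 = 4.5 + 0.9 * 32.3
M90 = 33.57 dN.m

33.57 dN.m


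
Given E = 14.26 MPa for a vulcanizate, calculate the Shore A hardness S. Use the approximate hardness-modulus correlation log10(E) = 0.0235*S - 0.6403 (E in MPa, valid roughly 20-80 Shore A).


log10(E) = 0.0235*S - 0.6403  =>  S = (log10(E) + 0.6403) / 0.0235
log10(14.26) = 1.154120
S = (1.154120 + 0.6403) / 0.0235 = 1.794420 / 0.0235
S = 76.4

Shore A = 76.4


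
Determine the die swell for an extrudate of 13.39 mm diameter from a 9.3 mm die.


Die swell ratio = D_extrudate / D_die
= 13.39 / 9.3
= 1.44

Die swell = 1.44


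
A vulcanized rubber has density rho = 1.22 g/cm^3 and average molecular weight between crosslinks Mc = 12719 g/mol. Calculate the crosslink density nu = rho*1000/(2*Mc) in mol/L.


nu = rho * 1000 / (2 * Mc)
nu = 1.22 * 1000 / (2 * 12719)
nu = 1220.0 / 25438
nu = 0.0480 mol/L

0.0480 mol/L


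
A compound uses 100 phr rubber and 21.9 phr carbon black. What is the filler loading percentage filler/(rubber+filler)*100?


Filler % = filler / (rubber + filler) * 100
= 21.9 / (100 + 21.9) * 100
= 21.9 / 121.9 * 100
= 17.97%

17.97%


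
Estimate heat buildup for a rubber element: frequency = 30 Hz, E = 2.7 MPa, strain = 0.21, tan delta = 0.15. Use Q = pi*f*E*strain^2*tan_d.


Q = pi * f * E * strain^2 * tan_d
= pi * 30 * 2.7 * 0.21^2 * 0.15
= pi * 30 * 2.7 * 0.0441 * 0.15
= 1.6833

Q = 1.6833


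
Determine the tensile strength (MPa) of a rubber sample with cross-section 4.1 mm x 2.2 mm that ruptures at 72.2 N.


Area = width * thickness = 4.1 * 2.2 = 9.02 mm^2
TS = force / area = 72.2 / 9.02 = 8.0 MPa

8.0 MPa


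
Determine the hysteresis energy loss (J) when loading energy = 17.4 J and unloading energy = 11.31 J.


Hysteresis loss = loading - unloading
= 17.4 - 11.31
= 6.09 J

6.09 J


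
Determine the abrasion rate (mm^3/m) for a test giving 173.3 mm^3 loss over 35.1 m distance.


Rate = volume_loss / distance
= 173.3 / 35.1
= 4.937 mm^3/m

4.937 mm^3/m


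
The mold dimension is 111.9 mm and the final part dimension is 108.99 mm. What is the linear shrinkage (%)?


Shrinkage = (mold - part) / mold * 100
= (111.9 - 108.99) / 111.9 * 100
= 2.91 / 111.9 * 100
= 2.6%

2.6%


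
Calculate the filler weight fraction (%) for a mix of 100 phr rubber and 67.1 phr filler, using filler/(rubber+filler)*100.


Filler % = filler / (rubber + filler) * 100
= 67.1 / (100 + 67.1) * 100
= 67.1 / 167.1 * 100
= 40.16%

40.16%


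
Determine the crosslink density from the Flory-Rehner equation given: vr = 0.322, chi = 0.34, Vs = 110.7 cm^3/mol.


ln(1 - vr) = ln(1 - 0.322) = -0.3886
Numerator = -((-0.3886) + 0.322 + 0.34 * 0.322^2) = 0.0314
Denominator = 110.7 * (0.322^(1/3) - 0.322/2) = 58.0525
nu = 0.0314 / 58.0525 = 5.4012e-04 mol/cm^3

5.4012e-04 mol/cm^3


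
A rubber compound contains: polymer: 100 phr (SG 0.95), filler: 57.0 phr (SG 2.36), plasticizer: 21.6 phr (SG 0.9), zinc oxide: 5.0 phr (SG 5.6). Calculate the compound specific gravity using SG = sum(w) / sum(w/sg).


Sum of weights = 183.6
Volume contributions:
  polymer: 100/0.95 = 105.2632
  filler: 57.0/2.36 = 24.1525
  plasticizer: 21.6/0.9 = 24.0000
  zinc oxide: 5.0/5.6 = 0.8929
Sum of volumes = 154.3086
SG = 183.6 / 154.3086 = 1.19

SG = 1.19


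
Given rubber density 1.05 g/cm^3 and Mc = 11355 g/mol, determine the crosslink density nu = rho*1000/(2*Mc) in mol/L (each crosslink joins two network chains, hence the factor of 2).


nu = rho * 1000 / (2 * Mc)
nu = 1.05 * 1000 / (2 * 11355)
nu = 1050.0 / 22710
nu = 0.0462 mol/L

0.0462 mol/L


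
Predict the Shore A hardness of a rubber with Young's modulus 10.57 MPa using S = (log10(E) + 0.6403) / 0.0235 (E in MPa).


log10(E) = 0.0235*S - 0.6403  =>  S = (log10(E) + 0.6403) / 0.0235
log10(10.57) = 1.024075
S = (1.024075 + 0.6403) / 0.0235 = 1.664375 / 0.0235
S = 70.8

Shore A = 70.8


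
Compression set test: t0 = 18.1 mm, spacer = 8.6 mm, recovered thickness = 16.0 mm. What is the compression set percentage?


CS = (t0 - recovered) / (t0 - ts) * 100
= (18.1 - 16.0) / (18.1 - 8.6) * 100
= 2.1 / 9.5 * 100
= 22.1%

22.1%


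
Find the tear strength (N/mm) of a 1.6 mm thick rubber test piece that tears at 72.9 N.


Tear strength = force / thickness
= 72.9 / 1.6
= 45.56 N/mm

45.56 N/mm


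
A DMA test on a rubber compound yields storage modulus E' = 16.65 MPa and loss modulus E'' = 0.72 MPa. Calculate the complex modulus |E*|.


|E*| = sqrt(E'^2 + E''^2)
= sqrt(16.65^2 + 0.72^2)
= sqrt(277.2225 + 0.5184)
= 16.666 MPa

16.666 MPa


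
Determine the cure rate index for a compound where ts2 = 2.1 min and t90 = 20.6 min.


CRI = 100 / (t90 - ts2)
= 100 / (20.6 - 2.1)
= 100 / 18.5
= 5.41 min^-1

5.41 min^-1


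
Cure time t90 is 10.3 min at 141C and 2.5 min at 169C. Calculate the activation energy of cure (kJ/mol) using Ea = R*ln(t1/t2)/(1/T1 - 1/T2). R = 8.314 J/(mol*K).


T1 = 414.15 K, T2 = 442.15 K
1/T1 - 1/T2 = 1.5291e-04
ln(t1/t2) = ln(10.3/2.5) = 1.4159
Ea = 8.314 * 1.4159 / 1.5291e-04 = 76983.4729 J/mol
Ea = 76.98 kJ/mol

76.98 kJ/mol


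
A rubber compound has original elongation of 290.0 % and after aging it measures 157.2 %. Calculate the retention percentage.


Retention = aged / original * 100
= 157.2 / 290.0 * 100
= 54.2%

54.2%


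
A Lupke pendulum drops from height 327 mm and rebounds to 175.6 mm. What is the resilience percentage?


Resilience = h_rebound / h_drop * 100
= 175.6 / 327 * 100
= 53.7%

53.7%


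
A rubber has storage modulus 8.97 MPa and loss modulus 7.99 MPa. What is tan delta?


tan delta = E'' / E'
= 7.99 / 8.97
= 0.8907

tan delta = 0.8907


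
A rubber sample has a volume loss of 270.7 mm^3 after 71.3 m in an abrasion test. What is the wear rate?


Rate = volume_loss / distance
= 270.7 / 71.3
= 3.797 mm^3/m

3.797 mm^3/m


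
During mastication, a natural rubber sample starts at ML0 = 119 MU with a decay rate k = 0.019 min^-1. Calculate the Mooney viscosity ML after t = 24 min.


ML = ML0 * exp(-k * t)
ML = 119 * exp(-0.019 * 24)
ML = 119 * 0.6338
ML = 75.42 MU

75.42 MU


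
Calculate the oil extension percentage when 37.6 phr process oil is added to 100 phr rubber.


Oil % = oil / (100 + oil) * 100
= 37.6 / (100 + 37.6) * 100
= 37.6 / 137.6 * 100
= 27.33%

27.33%


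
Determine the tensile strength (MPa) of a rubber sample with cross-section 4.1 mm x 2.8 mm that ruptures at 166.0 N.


Area = width * thickness = 4.1 * 2.8 = 11.48 mm^2
TS = force / area = 166.0 / 11.48 = 14.46 MPa

14.46 MPa


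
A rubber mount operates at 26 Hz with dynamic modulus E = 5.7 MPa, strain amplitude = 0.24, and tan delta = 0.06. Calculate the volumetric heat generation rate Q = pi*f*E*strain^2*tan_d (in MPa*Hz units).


Q = pi * f * E * strain^2 * tan_d
= pi * 26 * 5.7 * 0.24^2 * 0.06
= pi * 26 * 5.7 * 0.0576 * 0.06
= 1.6091

Q = 1.6091


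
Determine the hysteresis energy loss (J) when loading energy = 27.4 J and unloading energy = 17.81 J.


Hysteresis loss = loading - unloading
= 27.4 - 17.81
= 9.59 J

9.59 J


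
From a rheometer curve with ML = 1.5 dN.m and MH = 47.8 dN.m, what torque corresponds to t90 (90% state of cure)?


M90 = ML + 0.9 * (MH - ML)
M90 = 1.5 + 0.9 * (47.8 - 1.5)
M90 = 1.5 + 0.9 * 46.3
M90 = 43.17 dN.m

43.17 dN.m


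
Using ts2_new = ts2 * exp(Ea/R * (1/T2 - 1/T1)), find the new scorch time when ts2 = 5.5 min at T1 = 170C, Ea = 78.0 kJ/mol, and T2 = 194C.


Convert temperatures: T1 = 170 + 273.15 = 443.15 K, T2 = 194 + 273.15 = 467.15 K
ts2_new = 5.5 * exp(78000 / 8.314 * (1/467.15 - 1/443.15))
1/T2 - 1/T1 = -1.1593e-04
ts2_new = 1.85 min

1.85 min


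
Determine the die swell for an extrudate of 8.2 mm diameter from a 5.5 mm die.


Die swell ratio = D_extrudate / D_die
= 8.2 / 5.5
= 1.491

Die swell = 1.491


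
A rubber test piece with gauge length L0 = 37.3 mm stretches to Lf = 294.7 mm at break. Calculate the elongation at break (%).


Elongation = (Lf - L0) / L0 * 100
= (294.7 - 37.3) / 37.3 * 100
= 257.4 / 37.3 * 100
= 690.1%

690.1%


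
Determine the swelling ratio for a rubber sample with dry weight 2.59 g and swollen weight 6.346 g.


Q = W_swollen / W_dry
Q = 6.346 / 2.59
Q = 2.45

Q = 2.45


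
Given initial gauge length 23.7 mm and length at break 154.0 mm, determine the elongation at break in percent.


Elongation = (Lf - L0) / L0 * 100
= (154.0 - 23.7) / 23.7 * 100
= 130.3 / 23.7 * 100
= 549.8%

549.8%


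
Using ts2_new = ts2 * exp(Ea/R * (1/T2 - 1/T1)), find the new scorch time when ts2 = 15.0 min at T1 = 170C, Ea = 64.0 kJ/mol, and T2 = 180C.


Convert temperatures: T1 = 170 + 273.15 = 443.15 K, T2 = 180 + 273.15 = 453.15 K
ts2_new = 15.0 * exp(64000 / 8.314 * (1/453.15 - 1/443.15))
1/T2 - 1/T1 = -4.9797e-05
ts2_new = 10.22 min

10.22 min
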